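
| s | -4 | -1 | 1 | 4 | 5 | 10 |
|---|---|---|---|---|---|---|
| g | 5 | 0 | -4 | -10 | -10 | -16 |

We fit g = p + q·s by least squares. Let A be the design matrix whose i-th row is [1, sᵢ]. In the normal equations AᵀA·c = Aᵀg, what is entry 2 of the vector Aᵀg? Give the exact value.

Entry 2 ↔ basis s, so (Aᵀg)_{2} = Σᵢ (s)·gᵢ = (-4)·(5) + (-1)·(0) + (1)·(-4) + (4)·(-10) + (5)·(-10) + (10)·(-16) = -274.

-274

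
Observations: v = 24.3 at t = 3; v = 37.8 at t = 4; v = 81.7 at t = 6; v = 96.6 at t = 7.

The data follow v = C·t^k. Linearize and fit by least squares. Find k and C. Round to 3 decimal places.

Taking logs, ln v = k·ln t + ln C, so regress ln v on ln t.
Σln t = 6.2226, Σ(ln t)² = 10.1257, Σln v = 15.7964, Σln t·ln v = 25.3237.
Normal system: [[10.1257, 6.2226]; [6.2226, 4]]·[k, ln C]ᵀ = [25.3237, 15.7964]ᵀ.
Solving (det = 1.7825): k = 1.68327, ln C = 1.33054, so C = exp(1.33054) = 3.78307.

k = 1.683, C = 3.783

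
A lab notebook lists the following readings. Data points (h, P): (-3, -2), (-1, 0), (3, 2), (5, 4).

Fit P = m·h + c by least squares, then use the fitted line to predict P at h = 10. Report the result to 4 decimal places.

P̂ = 7.3000

The normal system AᵀA·[m, c]ᵀ = AᵀP is [[44, 4]; [4, 4]]·[m, c]ᵀ = [32, 4]ᵀ.
Eliminating c: 4·(row 1) − 4·(row 2) gives 160·m = 4·32 − 4·4 = 112, so m = 7/10.
Then c = (4 − 4·(7/10))/4 = 3/10.
At h = 10: P̂ = (7/10)·(10) + (3/10)·(1) = 73/10.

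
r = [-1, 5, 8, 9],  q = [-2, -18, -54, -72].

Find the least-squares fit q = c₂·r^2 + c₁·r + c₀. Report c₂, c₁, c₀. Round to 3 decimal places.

MᵀM·[c₂, c₁, c₀]ᵀ = Mᵀq reads: 11283·c₂ + 1365·c₁ + 171·c₀ = -9740;  1365·c₂ + 171·c₁ + 21·c₀ = -1168;  171·c₂ + 21·c₁ + 4·c₀ = -146.
Row-reducing yields c₂ = -8311/7674, c₁ = 13205/7674, c₀ = 978/1279.

c₂ = -1.083, c₁ = 1.721, c₀ = 0.765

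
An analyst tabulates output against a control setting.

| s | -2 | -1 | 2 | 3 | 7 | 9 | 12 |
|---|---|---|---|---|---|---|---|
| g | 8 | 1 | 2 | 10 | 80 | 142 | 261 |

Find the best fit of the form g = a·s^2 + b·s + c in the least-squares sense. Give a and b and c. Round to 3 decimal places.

a = 1.981, b = -1.791, c = -2.973

The normal equations are: 29812·a + 2826·b + 292·c = 53137;  2826·a + 292·b + 30·c = 4987;  292·a + 30·b + 7·c = 504.
Inverting the 3×3 Gram matrix, [a, b, c]ᵀ = [253549/127974, -76381/42658, -17293/5817]ᵀ.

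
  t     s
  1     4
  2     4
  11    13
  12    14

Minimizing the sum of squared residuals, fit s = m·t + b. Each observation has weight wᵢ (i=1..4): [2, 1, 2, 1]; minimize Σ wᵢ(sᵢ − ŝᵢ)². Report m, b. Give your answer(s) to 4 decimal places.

Forming XᵀWX = [[392, 38]; [38, 6]] and XᵀWs = [470, 52]ᵀ gives XᵀWX·[m, b]ᵀ = XᵀWs.
Eliminating b: 6·(row 1) − 38·(row 2) gives 908·m = 6·470 − 38·52 = 844, so m = 211/227.
Then b = (52 − 38·(211/227))/6 = 631/227.

m = 0.9295, b = 2.7797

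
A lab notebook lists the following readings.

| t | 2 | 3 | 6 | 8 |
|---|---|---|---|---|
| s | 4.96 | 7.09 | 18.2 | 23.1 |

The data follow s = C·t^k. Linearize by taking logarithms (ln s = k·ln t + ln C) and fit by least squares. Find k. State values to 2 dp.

k = 1.16

With ln sᵢ as the transformed response and ln tᵢ as the regressor:
XᵀX = [[9.2219, 5.6630]; [5.6630, 4]], rhs = [14.9896, 9.6013]ᵀ  (here Σln t = 5.6630, Σ(ln t)² = 9.2219, Σln s = 9.6013, Σln t·ln s = 14.9896).
Δ = 9.2219·4 − (5.6630)² = 4.8184; k = (14.9896·4 − 5.6630·9.6013)/4.8184 = 1.15937, ln C = (9.2219·9.6013 − 5.6630·14.9896)/4.8184 = 0.75896.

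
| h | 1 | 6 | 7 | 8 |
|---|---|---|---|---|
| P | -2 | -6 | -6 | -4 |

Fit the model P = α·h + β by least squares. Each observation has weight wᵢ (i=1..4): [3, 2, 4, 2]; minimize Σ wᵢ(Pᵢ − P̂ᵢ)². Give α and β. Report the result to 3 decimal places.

α = -0.507, β = -1.828

Entries of AᵀWA: Σwᵢ·h·h = 399, Σwᵢ·h = 59, Σwᵢ·1 = 11.
Moment sums: Σwᵢ·h·P = -310, Σwᵢ·P = -50.
So AᵀWA·[α, β]ᵀ = AᵀWP: [[399, 59]; [59, 11]]·[α, β]ᵀ = [-310, -50]ᵀ.
Eliminating β: 11·(row 1) − 59·(row 2) gives 908·α = 11·(-310) − 59·(-50) = -460, so α = -115/227.
Then β = ((-50) − 59·(-115/227))/11 = -415/227.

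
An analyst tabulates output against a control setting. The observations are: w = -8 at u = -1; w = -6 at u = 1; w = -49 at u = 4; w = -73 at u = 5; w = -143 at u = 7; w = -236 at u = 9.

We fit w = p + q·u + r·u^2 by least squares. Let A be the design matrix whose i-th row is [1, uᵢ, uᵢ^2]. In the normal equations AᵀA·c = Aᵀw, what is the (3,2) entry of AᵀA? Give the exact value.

Row 3 ↔ basis u^2, column 2 ↔ basis u, so (AᵀA)_{3,2} = Σᵢ (u^2)·(u) = (1)·(-1) + (1)·(1) + (16)·(4) + (25)·(5) + (49)·(7) + (81)·(9) = 1261.

1261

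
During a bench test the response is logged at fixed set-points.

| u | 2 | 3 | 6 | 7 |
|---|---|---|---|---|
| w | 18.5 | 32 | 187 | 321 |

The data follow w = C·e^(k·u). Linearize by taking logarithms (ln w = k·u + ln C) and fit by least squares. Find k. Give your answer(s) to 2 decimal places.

Linearized form: ln w = k·u + ln C. From the 4 transformed points,
Sums: Σu = 18.0000, Σ(u)² = 98.0000, Σln w = 17.3861, Σu·ln w = 88.0195.
Normal system: [[98.0000, 18.0000]; [18.0000, 4]]·[k, ln C]ᵀ = [88.0195, 17.3861]ᵀ.
Slope k = (n·Σu·ln w − Σu·Σln w)/(n·Σ(u)² − (Σu)²) = (4·88.0195 − 18.0000·17.3861)/68.0000 = 0.57543; ln C = (Σln w − k·Σu)/n = 1.75710.

k = 0.58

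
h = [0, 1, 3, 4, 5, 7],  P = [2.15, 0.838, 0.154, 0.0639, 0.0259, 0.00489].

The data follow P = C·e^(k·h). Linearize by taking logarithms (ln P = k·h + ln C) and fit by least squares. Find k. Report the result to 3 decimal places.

With ln Pᵢ as the transformed response and hᵢ as the regressor:
Σh = 20.0000, Σ(h)² = 100.0000, Σln P = -13.0066, Σh·ln P = -72.3024.
Normal system: [[100.0000, 20.0000]; [20.0000, 6]]·[k, ln C]ᵀ = [-72.3024, -13.0066]ᵀ.
Δ = 100.0000·6 − (20.0000)² = 200.0000; k = (-72.3024·6 − 20.0000·-13.0066)/200.0000 = -0.86841, ln C = (100.0000·-13.0066 − 20.0000·-72.3024)/200.0000 = 0.72695.

k = -0.868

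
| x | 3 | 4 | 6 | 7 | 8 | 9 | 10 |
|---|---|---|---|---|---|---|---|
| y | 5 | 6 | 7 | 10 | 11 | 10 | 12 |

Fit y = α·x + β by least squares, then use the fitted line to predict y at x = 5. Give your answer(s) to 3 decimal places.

The normal system MᵀM·[α, β]ᵀ = Mᵀy is [[355, 47]; [47, 7]]·[α, β]ᵀ = [449, 61]ᵀ.
Determinant 355·7 − 47² = 276.
α = (449·7 − 47·61)/276 = 1; β = (355·61 − 47·449)/276 = 2.
At x = 5: ŷ = (1)·(5) + (2)·(1) = 7.

ŷ = 7.000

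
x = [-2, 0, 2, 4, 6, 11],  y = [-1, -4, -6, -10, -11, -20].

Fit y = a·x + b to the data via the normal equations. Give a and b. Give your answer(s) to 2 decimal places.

a = -1.43, b = -3.65

Entries of AᵀA: Σx·x = 181, Σx = 21, Σ1 = 6.
Right-hand side: Σx·y = -336, Σy = -52.
AᵀA·[a, b]ᵀ = Aᵀy becomes [[181, 21]; [21, 6]]·[a, b]ᵀ = [-336, -52]ᵀ.
Eliminating b: 6·(row 1) − 21·(row 2) gives 645·a = 6·(-336) − 21·(-52) = -924, so a = -308/215.
Then b = ((-52) − 21·(-308/215))/6 = -2356/645.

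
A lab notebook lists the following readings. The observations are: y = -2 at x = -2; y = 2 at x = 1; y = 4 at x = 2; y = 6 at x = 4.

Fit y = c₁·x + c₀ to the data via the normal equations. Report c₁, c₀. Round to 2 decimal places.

c₁ = 1.36, c₀ = 0.80

Compute the Gram sums: Σx·x = 25, Σx = 5, Σ1 = 4.
Moment sums: Σx·y = 38, Σy = 10.
AᵀA·[c₁, c₀]ᵀ = Aᵀy becomes [[25, 5]; [5, 4]]·[c₁, c₀]ᵀ = [38, 10]ᵀ.
det = 25·4 − 5² = 75.
c₁ = (38·4 − 5·10)/75 = 34/25; c₀ = (25·10 − 5·38)/75 = 4/5.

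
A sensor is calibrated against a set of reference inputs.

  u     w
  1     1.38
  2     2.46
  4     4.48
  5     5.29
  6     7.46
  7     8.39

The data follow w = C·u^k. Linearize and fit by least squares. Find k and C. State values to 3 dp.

k = 0.920, C = 1.326

With ln wᵢ as the transformed response and ln uᵢ as the regressor:
Σln u = 7.4265, Σ(ln u)² = 11.9895, Σln w = 8.5243, Σln u·ln w = 13.1236.
Normal system: [[11.9895, 7.4265]; [7.4265, 6]]·[k, ln C]ᵀ = [13.1236, 8.5243]ᵀ.
Solving (det = 16.7835): k = 0.91968, ln C = 0.28238, so C = exp(0.28238) = 1.32628.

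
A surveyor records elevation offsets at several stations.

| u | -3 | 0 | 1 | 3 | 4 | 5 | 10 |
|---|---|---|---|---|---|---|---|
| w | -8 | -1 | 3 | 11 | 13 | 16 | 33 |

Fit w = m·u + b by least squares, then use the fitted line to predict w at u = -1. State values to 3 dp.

With design matrix M, MᵀM = [[160, 20]; [20, 7]] and Mᵀw = [522, 67]ᵀ.
Eliminating b: 7·(row 1) − 20·(row 2) gives 720·m = 7·522 − 20·67 = 2314, so m = 1157/360.
Then b = (67 − 20·(1157/360))/7 = 7/18.
At u = -1: ŵ = (1157/360)·(-1) + (7/18)·(1) = -113/40.

ŵ = -2.825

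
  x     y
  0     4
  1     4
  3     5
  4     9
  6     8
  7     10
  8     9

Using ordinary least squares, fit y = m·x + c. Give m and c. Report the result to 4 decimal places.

Forming MᵀM = [[175, 29]; [29, 7]] and Mᵀy = [245, 49]ᵀ gives MᵀM·[m, c]ᵀ = Mᵀy.
det = 175·7 − 29² = 384.
m = (245·7 − 29·49)/384 = 49/64; c = (175·49 − 29·245)/384 = 245/64.

m = 0.7656, c = 3.8281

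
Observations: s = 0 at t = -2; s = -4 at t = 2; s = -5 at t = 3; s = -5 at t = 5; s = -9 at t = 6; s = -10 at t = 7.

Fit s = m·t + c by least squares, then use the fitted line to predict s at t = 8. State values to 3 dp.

Normal-equation sums: Σt·t = 127, Σt = 21, Σ1 = 6.
For Mᵀs: Σt·s = -172, Σs = -33.
MᵀM·[m, c]ᵀ = Mᵀs becomes [[127, 21]; [21, 6]]·[m, c]ᵀ = [-172, -33]ᵀ.
Eliminating c: 6·(row 1) − 21·(row 2) gives 321·m = 6·(-172) − 21·(-33) = -339, so m = -113/107.
Then c = ((-33) − 21·(-113/107))/6 = -193/107.
At t = 8: ŝ = (-113/107)·(8) + (-193/107)·(1) = -1097/107.

ŝ = -10.252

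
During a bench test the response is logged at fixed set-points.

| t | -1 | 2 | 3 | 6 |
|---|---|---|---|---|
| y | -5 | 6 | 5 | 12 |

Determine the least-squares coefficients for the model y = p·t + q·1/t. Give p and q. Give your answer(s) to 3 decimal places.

p = 1.830, q = 3.131

The normal system AᵀA·[p, q]ᵀ = Aᵀy is [[50, 4]; [4, 25/18]]·[p, q]ᵀ = [104, 35/3]ᵀ.
Eliminating q: (25/18)·(row 1) − 4·(row 2) gives (481/9)·p = (25/18)·104 − 4·(35/3) = 880/9, so p = 880/481.
Then q = ((35/3) − 4·(880/481))/(25/18) = 1506/481.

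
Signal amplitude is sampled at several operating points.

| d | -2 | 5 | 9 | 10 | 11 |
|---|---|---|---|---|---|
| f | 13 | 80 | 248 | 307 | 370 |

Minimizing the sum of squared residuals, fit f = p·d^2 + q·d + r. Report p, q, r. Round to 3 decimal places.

p = 2.990, q = 0.530, r = 2.168

With design matrix A, AᵀA = [[31843, 3177, 331]; [3177, 331, 33]; [331, 33, 5]] and Aᵀf = [97610, 9746, 1018]ᵀ.
Solving the 3×3 system (Gaussian elimination) gives p = 260331/87068, q = 46111/87068, r = 47200/21767.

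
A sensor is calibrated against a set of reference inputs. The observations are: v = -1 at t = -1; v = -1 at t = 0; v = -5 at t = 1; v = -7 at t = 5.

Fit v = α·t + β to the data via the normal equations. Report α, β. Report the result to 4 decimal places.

α = -1.0361, β = -2.2048

Setting ∂/∂α … = 0 gives: 27·α + 5·β = -39;  5·α + 4·β = -14.
Determinant 27·4 − 5² = 83.
α = ((-39)·4 − 5·(-14))/83 = -86/83; β = (27·(-14) − 5·(-39))/83 = -183/83.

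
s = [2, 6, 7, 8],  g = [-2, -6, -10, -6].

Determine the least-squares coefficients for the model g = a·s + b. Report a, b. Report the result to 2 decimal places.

a = -0.96, b = -0.46

Entries of MᵀM: Σs·s = 153, Σs = 23, Σ1 = 4.
For Mᵀg: Σs·g = -158, Σg = -24.
MᵀM·[a, b]ᵀ = Mᵀg becomes [[153, 23]; [23, 4]]·[a, b]ᵀ = [-158, -24]ᵀ.
Δ = 153·4 − 23² = 83.
a = ((-158)·4 − 23·(-24))/83 = -80/83; b = (153·(-24) − 23·(-158))/83 = -38/83.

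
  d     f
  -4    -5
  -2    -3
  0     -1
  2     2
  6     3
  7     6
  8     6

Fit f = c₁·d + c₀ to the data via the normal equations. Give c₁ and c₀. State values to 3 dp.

Sums needed: Σd·d = 173, Σd = 17, Σ1 = 7.
Right-hand side: Σd·f = 138, Σf = 8.
det = 173·7 − 17² = 922.
c₁ = (138·7 − 17·8)/922 = 415/461; c₀ = (173·8 − 17·138)/922 = -481/461.

c₁ = 0.900, c₀ = -1.043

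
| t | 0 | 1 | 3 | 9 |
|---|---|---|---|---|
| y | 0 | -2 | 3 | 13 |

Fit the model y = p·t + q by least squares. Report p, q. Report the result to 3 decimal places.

p = 1.610, q = -1.733

The normal equations are: 91·p + 13·q = 124;  13·p + 4·q = 14.
(Σt·t = 91, Σt = 13, Σ1 = 4, Σt·y = 124, Σy = 14.)
Eliminating q: 4·(row 1) − 13·(row 2) gives 195·p = 4·124 − 13·14 = 314, so p = 314/195.
Then q = (14 − 13·(314/195))/4 = -26/15.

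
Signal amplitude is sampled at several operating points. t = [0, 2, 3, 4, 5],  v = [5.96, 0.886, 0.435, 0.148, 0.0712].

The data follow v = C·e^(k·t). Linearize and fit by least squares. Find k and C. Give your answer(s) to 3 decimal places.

Let Y = ln v. Fitting Y = k·t + ln C by least squares:
AᵀA = [[54.0000, 14.0000]; [14.0000, 5]], rhs = [-23.5928, -3.7212]ᵀ  (here Σt = 14.0000, Σ(t)² = 54.0000, Σln v = -3.7212, Σt·ln v = -23.5928).
Δ = 54.0000·5 − (14.0000)² = 74.0000; k = (-23.5928·5 − 14.0000·-3.7212)/74.0000 = -0.89010, ln C = (54.0000·-3.7212 − 14.0000·-23.5928)/74.0000 = 1.74804, so C = exp(1.74804) = 5.74335.

k = -0.890, C = 5.743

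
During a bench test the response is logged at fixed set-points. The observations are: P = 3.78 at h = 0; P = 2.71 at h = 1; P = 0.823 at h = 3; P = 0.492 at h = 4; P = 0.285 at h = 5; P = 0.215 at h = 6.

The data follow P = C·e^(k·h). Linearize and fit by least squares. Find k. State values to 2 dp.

Taking logs, ln P = k·h + ln C, so regress ln P on h.
Σh = 19.0000, Σ(h)² = 87.0000, Σln P = -1.3698, Σh·ln P = -17.9236.
Equations: 87.0000·k + 19.0000·ln C = -17.9236;  19.0000·k + 6·ln C = -1.3698.
Solving (det = 161.0000): k = -0.50631, ln C = 1.37501.

k = -0.51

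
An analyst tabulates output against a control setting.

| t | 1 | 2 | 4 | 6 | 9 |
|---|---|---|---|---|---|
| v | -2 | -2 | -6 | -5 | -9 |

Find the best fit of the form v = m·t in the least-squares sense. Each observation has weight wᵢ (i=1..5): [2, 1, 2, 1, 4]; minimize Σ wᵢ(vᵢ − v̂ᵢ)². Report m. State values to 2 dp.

Sums needed: Σwᵢ·t·t = 398.
For AᵀWv: Σwᵢ·t·v = -410.
AᵀWA·[m]ᵀ = AᵀWv becomes [[398]]·[m]ᵀ = [-410]ᵀ.
Hence m = -410 / 398 ≈ -1.03015.

m = -1.03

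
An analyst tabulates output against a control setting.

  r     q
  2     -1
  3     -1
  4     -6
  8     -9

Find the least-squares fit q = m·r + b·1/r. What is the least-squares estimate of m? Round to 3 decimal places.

m = -1.229

With design matrix X, XᵀX = [[93, 4]; [4, 253/576]] and Xᵀq = [-101, -83/24]ᵀ.
Determinant 93·(253/576) − 4² = 4771/192.
m = ((-101)·(253/576) − 4·(-83/24))/(4771/192) = -17585/14313; b = (93·(-83/24) − 4·(-101))/(4771/192) = 15816/4771.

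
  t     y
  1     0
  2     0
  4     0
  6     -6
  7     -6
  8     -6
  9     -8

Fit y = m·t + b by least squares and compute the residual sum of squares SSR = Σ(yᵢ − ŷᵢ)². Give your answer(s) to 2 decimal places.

SSR = 9.24

Entries of XᵀX: Σt·t = 251, Σt = 37, Σ1 = 7.
And Σt·y = -198, Σy = -26.
det = 251·7 − 37² = 388.
m = ((-198)·7 − 37·(-26))/388 = -106/97; b = (251·(-26) − 37·(-198))/388 = 200/97.
Residuals: -94/97, 12/97, 224/97, -146/97, -40/97, 66/97, -22/97; SSR = 896/97.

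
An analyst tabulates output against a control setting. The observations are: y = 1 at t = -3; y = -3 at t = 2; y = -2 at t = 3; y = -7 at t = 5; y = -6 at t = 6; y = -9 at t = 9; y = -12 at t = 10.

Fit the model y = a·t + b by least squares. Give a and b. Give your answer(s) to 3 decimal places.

Entries of XᵀX: Σt·t = 264, Σt = 32, Σ1 = 7.
And Σt·y = -287, Σy = -38.
XᵀX·[a, b]ᵀ = Xᵀy becomes [[264, 32]; [32, 7]]·[a, b]ᵀ = [-287, -38]ᵀ.
det = 264·7 − 32² = 824.
a = ((-287)·7 − 32·(-38))/824 = -793/824; b = (264·(-38) − 32·(-287))/824 = -106/103.

a = -0.962, b = -1.029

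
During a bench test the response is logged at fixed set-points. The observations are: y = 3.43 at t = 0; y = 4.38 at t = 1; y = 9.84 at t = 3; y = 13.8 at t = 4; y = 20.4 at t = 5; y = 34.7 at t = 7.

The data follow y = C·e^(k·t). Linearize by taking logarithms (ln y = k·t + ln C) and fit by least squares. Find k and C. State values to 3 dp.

k = 0.344, C = 3.379

With ln yᵢ as the transformed response and tᵢ as the regressor:
Σt = 20.0000, Σ(t)² = 100.0000, Σln y = 14.1830, Σt·ln y = 58.7399.
Equations: 100.0000·k + 20.0000·ln C = 58.7399;  20.0000·k + 6·ln C = 14.1830.
Solving (det = 200.0000): k = 0.34390, ln C = 1.21751, so C = exp(1.21751) = 3.37876.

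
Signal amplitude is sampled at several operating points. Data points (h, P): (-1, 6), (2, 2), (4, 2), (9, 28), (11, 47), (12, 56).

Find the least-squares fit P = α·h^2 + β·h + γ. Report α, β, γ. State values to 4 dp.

Entries of MᵀM: Σh^2·h^2 = 42211, Σh^2·h = 3859, Σh^2 = 367, Σh·h = 367, Σh = 37, Σ1 = 6.
Right-hand side: Σh^2·P = 16065, Σh·P = 1447, ΣP = 141.
MᵀM·[α, β, γ]ᵀ = MᵀP becomes [[42211, 3859, 367]; [3859, 367, 37]; [367, 37, 6]]·[α, β, γ]ᵀ = [16065, 1447, 141]ᵀ.
Row-reducing yields α = 334187/591168, β = -1382285/591168, γ = 329239/98528.

α = 0.5653, β = -2.3382, γ = 3.3416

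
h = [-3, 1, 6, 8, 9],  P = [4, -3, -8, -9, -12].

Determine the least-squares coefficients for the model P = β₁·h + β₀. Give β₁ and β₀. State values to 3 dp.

Sums needed: Σh·h = 191, Σh = 21, Σ1 = 5.
Moment sums: Σh·P = -243, ΣP = -28.
So MᵀM·[β₁, β₀]ᵀ = MᵀP: [[191, 21]; [21, 5]]·[β₁, β₀]ᵀ = [-243, -28]ᵀ.
Eliminating β₀: 5·(row 1) − 21·(row 2) gives 514·β₁ = 5·(-243) − 21·(-28) = -627, so β₁ = -627/514.
Then β₀ = ((-28) − 21·(-627/514))/5 = -245/514.

β₁ = -1.220, β₀ = -0.477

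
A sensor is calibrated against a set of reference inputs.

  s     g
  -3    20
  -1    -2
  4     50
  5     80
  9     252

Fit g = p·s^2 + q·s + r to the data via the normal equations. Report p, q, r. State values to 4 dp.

The normal system XᵀX·[p, q, r]ᵀ = Xᵀg is [[7524, 890, 132]; [890, 132, 14]; [132, 14, 5]]·[p, q, r]ᵀ = [23390, 2810, 400]ᵀ.
Row-reducing yields p = 388935/130027, q = 186895/130027, r = -389030/130027.

p = 2.9912, q = 1.4374, r = -2.9919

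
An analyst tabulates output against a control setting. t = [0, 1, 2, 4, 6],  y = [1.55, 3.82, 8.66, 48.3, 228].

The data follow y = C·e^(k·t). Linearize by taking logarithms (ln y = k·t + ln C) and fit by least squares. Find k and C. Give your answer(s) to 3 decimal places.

k = 0.832, C = 1.624

Taking logs, ln y = k·t + ln C, so regress ln y on t.
Σt = 13.0000, Σ(t)² = 57.0000, Σln y = 13.2440, Σt·ln y = 53.7435.
Equations: 57.0000·k + 13.0000·ln C = 53.7435;  13.0000·k + 5·ln C = 13.2440.
Slope k = (n·Σt·ln y − Σt·Σln y)/(n·Σ(t)² − (Σt)²) = (5·53.7435 − 13.0000·13.2440)/116.0000 = 0.83229; ln C = (Σln y − k·Σt)/n = 0.48485, so C = exp(0.48485) = 1.62393.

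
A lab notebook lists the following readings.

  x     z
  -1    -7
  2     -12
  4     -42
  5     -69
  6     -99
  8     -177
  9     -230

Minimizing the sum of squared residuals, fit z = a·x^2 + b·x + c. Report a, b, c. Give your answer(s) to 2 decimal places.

MᵀM·[a, b, c]ᵀ = Mᵀz reads: 12851·a + 1653·b + 227·c = -35974;  1653·a + 227·b + 33·c = -4610;  227·a + 33·b + 7·c = -636.
Solving the 3×3 system (Gaussian elimination) gives a = -27473/9170, b = 86339/45850, c = -59138/22925.

a = -3.00, b = 1.88, c = -2.58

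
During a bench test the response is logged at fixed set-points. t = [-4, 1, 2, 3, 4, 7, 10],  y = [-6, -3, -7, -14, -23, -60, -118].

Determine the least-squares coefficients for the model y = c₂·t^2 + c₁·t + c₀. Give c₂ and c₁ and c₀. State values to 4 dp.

c₂ = -0.9758, c₁ = -2.0729, c₀ = 0.9946

AᵀA·[c₂, c₁, c₀]ᵀ = Aᵀy reads: 13011·c₂ + 1379·c₁ + 195·c₀ = -15361;  1379·c₂ + 195·c₁ + 23·c₀ = -1727;  195·c₂ + 23·c₁ + 7·c₀ = -231.
(Σt^2·t^2 = 13011, Σt^2·t = 1379, Σt^2 = 195, Σt·t = 195, Σt = 23, Σ1 = 7, Σt^2·y = -15361, Σt·y = -1727, Σy = -231.)
Solving the 3×3 system (Gaussian elimination) gives c₂ = -16181/16582, c₁ = -326548/157529, c₀ = 313345/315058.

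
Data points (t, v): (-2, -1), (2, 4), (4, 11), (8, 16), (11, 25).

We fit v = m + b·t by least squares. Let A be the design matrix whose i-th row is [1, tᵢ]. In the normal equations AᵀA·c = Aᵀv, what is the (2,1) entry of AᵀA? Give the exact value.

23

Row 2 ↔ basis t, column 1 ↔ basis 1, so (AᵀA)_{2,1} = Σᵢ t = (-2)·(1) + (2)·(1) + (4)·(1) + (8)·(1) + (11)·(1) = 23.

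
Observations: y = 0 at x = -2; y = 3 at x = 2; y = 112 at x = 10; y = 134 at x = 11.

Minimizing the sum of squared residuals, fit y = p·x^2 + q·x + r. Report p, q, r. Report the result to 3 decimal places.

p = 1.059, q = 0.821, r = -2.684

Compute the Gram sums: Σx^2·x^2 = 24673, Σx^2·x = 2331, Σx^2 = 229, Σx·x = 229, Σx = 21, Σ1 = 4.
Moment sums: Σx^2·y = 27426, Σx·y = 2600, Σy = 249.
MᵀM·[p, q, r]ᵀ = Mᵀy becomes [[24673, 2331, 229]; [2331, 229, 21]; [229, 21, 4]]·[p, q, r]ᵀ = [27426, 2600, 249]ᵀ.
Row-reducing yields p = 6989/6600, q = 9029/11000, r = -44279/16500.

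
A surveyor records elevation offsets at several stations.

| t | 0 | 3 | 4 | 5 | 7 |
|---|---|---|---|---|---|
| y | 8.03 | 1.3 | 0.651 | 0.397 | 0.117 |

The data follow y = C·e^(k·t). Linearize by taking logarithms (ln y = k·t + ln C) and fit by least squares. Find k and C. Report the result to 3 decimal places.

k = -0.604, C = 7.881

Taking logs, ln y = k·t + ln C, so regress ln y on t.
XᵀX = [[99.0000, 19.0000]; [19.0000, 5]], rhs = [-20.5681, -1.1531]ᵀ  (here Σt = 19.0000, Σ(t)² = 99.0000, Σln y = -1.1531, Σt·ln y = -20.5681).
Slope k = (n·Σt·ln y − Σt·Σln y)/(n·Σ(t)² − (Σt)²) = (5·-20.5681 − 19.0000·-1.1531)/134.0000 = -0.60397; ln C = (Σln y − k·Σt)/n = 2.06445, so C = exp(2.06445) = 7.88097.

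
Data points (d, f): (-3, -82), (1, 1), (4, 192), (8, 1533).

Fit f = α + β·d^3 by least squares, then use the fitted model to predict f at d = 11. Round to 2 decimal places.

f̂ = 3987.22

The normal equations are: 4·α + 550·β = 1644;  550·α + 266970·β = 799399.
(Σ1 = 4, Σd^3 = 550, Σd^3·d^3 = 266970, Σf = 1644, Σd^3·f = 799399.)
Δ = 4·266970 − 550² = 765380.
α = (1644·266970 − 550·799399)/765380 = -143/142; β = (4·799399 − 550·1644)/765380 = 11701/3905.
At d = 11: f̂ = (-143/142)·(1) + (11701/3905)·(1331) = 2830927/710.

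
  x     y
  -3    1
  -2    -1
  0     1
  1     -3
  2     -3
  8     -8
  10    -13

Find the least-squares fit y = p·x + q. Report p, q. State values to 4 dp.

Entries of AᵀA: Σx·x = 182, Σx = 16, Σ1 = 7.
And Σx·y = -204, Σy = -26.
Δ = 182·7 − 16² = 1018.
p = ((-204)·7 − 16·(-26))/1018 = -506/509; q = (182·(-26) − 16·(-204))/1018 = -734/509.

p = -0.9941, q = -1.4420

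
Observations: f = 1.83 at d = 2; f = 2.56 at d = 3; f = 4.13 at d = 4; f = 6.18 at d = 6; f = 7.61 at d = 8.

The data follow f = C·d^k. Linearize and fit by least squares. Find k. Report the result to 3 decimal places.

k = 1.075

Let Y = ln f. Fitting Y = k·ln d + ln C by least squares:
Σln d = 7.0493, Σ(ln d)² = 11.1437, Σln f = 6.8134, Σln d·ln f = 10.9012.
Equations: 11.1437·k + 7.0493·ln C = 10.9012;  7.0493·k + 5·ln C = 6.8134.
Δ = 11.1437·5 − (7.0493)² = 6.0265; k = (10.9012·5 − 7.0493·6.8134)/6.0265 = 1.07475, ln C = (11.1437·6.8134 − 7.0493·10.9012)/6.0265 = -0.15257.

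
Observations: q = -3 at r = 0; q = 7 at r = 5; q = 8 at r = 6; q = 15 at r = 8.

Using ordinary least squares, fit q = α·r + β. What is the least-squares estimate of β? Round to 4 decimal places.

Setting ∂/∂α … = 0 gives: 125·α + 19·β = 203;  19·α + 4·β = 27.
(Σr·r = 125, Σr = 19, Σ1 = 4, Σr·q = 203, Σq = 27.)
det = 125·4 − 19² = 139.
α = (203·4 − 19·27)/139 = 299/139; β = (125·27 − 19·203)/139 = -482/139.

β = -3.4676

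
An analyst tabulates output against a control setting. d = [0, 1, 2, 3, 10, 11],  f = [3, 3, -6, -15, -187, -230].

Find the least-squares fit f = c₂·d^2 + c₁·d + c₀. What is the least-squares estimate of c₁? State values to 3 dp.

c₁ = -0.286

From the data, Σd^2·d^2 = 24739, Σd^2·d = 2367, Σd^2 = 235, Σd·d = 235, Σd = 27, Σ1 = 6.
And Σd^2·f = -46686, Σd·f = -4454, Σf = -432.
Normal equations: [[24739, 2367, 235]; [2367, 235, 27]; [235, 27, 6]]·[c₂, c₁, c₀]ᵀ = [-46686, -4454, -432]ᵀ.
Solving the 3×3 system (Gaussian elimination) gives c₂ = -68697/36310, c₁ = -10391/36310, c₀ = 61536/18155.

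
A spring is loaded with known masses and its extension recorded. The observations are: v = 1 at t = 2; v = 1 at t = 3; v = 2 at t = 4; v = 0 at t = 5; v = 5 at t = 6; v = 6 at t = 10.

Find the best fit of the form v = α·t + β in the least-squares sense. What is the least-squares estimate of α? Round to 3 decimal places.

α = 0.700

From the data, Σt·t = 190, Σt = 30, Σ1 = 6.
Right-hand side: Σt·v = 103, Σv = 15.
Δ = 190·6 − 30² = 240.
α = (103·6 − 30·15)/240 = 7/10; β = (190·15 − 30·103)/240 = -1.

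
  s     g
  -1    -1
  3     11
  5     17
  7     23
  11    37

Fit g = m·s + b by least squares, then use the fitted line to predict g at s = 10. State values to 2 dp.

Compute the Gram sums: Σs·s = 205, Σs = 25, Σ1 = 5.
And Σs·g = 687, Σg = 87.
AᵀA·[m, b]ᵀ = Aᵀg becomes [[205, 25]; [25, 5]]·[m, b]ᵀ = [687, 87]ᵀ.
Determinant 205·5 − 25² = 400.
m = (687·5 − 25·87)/400 = 63/20; b = (205·87 − 25·687)/400 = 33/20.
At s = 10: ĝ = (63/20)·(10) + (33/20)·(1) = 663/20.

ĝ = 33.15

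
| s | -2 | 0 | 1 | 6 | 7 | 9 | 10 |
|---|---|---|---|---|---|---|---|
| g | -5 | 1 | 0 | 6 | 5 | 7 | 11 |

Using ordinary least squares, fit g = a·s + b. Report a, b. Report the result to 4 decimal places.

a = 1.0716, b = -1.1741

The normal equations are: 271·a + 31·b = 254;  31·a + 7·b = 25.
(Σs·s = 271, Σs = 31, Σ1 = 7, Σs·g = 254, Σg = 25.)
det = 271·7 − 31² = 936.
a = (254·7 − 31·25)/936 = 1003/936; b = (271·25 − 31·254)/936 = -1099/936.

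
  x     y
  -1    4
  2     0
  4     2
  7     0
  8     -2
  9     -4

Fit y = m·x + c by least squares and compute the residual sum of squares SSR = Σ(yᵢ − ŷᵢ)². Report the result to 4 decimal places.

Sums needed: Σx·x = 215, Σx = 29, Σ1 = 6.
Right-hand side: Σx·y = -48, Σy = 0.
Δ = 215·6 − 29² = 449.
m = ((-48)·6 − 29·0)/449 = -288/449; c = (215·0 − 29·(-48))/449 = 1392/449.
Residuals: 116/449, -816/449, 658/449, 624/449, 14/449, -596/449; SSR = 4136/449.

SSR = 9.2116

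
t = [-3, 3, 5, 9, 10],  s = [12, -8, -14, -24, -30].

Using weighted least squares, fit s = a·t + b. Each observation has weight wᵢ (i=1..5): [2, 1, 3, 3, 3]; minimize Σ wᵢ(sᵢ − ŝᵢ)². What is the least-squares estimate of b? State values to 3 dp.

The normal equations are: 645·a + 69·b = -1854;  69·a + 12·b = -188.
Δ = 645·12 − 69² = 2979.
a = ((-1854)·12 − 69·(-188))/2979 = -3092/993; b = (645·(-188) − 69·(-1854))/2979 = 2222/993.

b = 2.238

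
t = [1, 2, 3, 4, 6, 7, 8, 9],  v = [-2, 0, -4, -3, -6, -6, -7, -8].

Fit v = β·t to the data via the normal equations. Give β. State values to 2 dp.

β = -0.89

Normal-equation sums: Σt·t = 260.
Moment sums: Σt·v = -232.
β = (-232)/260 = -0.892308.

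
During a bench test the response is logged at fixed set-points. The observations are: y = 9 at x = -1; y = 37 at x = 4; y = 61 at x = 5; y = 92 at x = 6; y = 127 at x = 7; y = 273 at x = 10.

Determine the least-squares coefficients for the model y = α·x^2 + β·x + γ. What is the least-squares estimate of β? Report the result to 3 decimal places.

β = -3.552

AᵀA·[α, β, γ]ᵀ = Aᵀy reads: 14579·α + 1747·β + 227·γ = 38961;  1747·α + 227·β + 31·γ = 4615;  227·α + 31·β + 6·γ = 599.
Inverting the 3×3 Gram matrix, [α, β, γ]ᵀ = [649429/212160, -11593/3264, 41991/17680]ᵀ.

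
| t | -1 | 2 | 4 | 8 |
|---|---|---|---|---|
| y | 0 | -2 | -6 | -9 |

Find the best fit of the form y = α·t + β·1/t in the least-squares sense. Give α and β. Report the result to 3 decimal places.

α = -1.221, β = 0.948

Setting ∂/∂α … = 0 gives: 85·α + 4·β = -100;  4·α + (85/64)·β = -29/8.
(Σt·t = 85, Σt·1/t = 4, Σ1/t·1/t = 85/64, Σt·y = -100, Σ1/t·y = -29/8.)
det = 85·(85/64) − 4² = 6201/64.
α = ((-100)·(85/64) − 4·(-29/8))/(6201/64) = -2524/2067; β = (85·(-29/8) − 4·(-100))/(6201/64) = 1960/2067.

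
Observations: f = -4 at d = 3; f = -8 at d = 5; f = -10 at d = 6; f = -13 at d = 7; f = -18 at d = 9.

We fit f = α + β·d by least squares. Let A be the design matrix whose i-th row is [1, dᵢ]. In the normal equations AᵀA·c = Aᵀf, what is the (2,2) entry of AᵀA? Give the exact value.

Row 2 ↔ basis d, column 2 ↔ basis d, so (AᵀA)_{2,2} = Σᵢ (d)·(d) = (3)·(3) + (5)·(5) + (6)·(6) + (7)·(7) + (9)·(9) = 200.

200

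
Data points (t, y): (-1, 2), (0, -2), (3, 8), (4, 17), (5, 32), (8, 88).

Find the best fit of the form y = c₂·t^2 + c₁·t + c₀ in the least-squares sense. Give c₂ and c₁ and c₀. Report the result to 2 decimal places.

c₂ = 1.60, c₁ = -1.54, c₀ = -1.56

Compute the Gram sums: Σt^2·t^2 = 5059, Σt^2·t = 727, Σt^2 = 115, Σt·t = 115, Σt = 19, Σ1 = 6.
Moment sums: Σt^2·y = 6778, Σt·y = 954, Σy = 145.
MᵀM·[c₂, c₁, c₀]ᵀ = Mᵀy becomes [[5059, 727, 115]; [727, 115, 19]; [115, 19, 6]]·[c₂, c₁, c₀]ᵀ = [6778, 954, 145]ᵀ.
Row-reducing yields c₂ = 8513/5334, c₁ = -8195/5334, c₀ = -1385/889.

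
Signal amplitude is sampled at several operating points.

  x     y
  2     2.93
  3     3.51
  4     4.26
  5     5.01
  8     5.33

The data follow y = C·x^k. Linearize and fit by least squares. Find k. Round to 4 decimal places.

k = 0.4615

Linearized form: ln y = k·ln x + ln C. From the 5 transformed points,
Σln x = 6.8669, Σ(ln x)² = 10.5236, Σln y = 7.0647, Σln x·ln y = 10.2068.
Equations: 10.5236·k + 6.8669·ln C = 10.2068;  6.8669·k + 5·ln C = 7.0647.
Slope k = (n·Σln x·ln y − Σln x·Σln y)/(n·Σ(ln x)² − (Σln x)²) = (5·10.2068 − 6.8669·7.0647)/5.4631 = 0.46154; ln C = (Σln y − k·Σln x)/n = 0.77906.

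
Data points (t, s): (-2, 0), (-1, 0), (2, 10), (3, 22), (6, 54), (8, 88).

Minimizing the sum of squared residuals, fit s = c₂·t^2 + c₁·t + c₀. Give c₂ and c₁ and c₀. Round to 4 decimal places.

Entries of MᵀM: Σt^2·t^2 = 5506, Σt^2·t = 754, Σt^2 = 118, Σt·t = 118, Σt = 16, Σ1 = 6.
Right-hand side: Σt^2·s = 7814, Σt·s = 1114, Σs = 174.
Solving the 3×3 system (Gaussian elimination) gives c₂ = 33973/35211, c₁ = 105686/35211, c₀ = 23718/11737.

c₂ = 0.9648, c₁ = 3.0015, c₀ = 2.0208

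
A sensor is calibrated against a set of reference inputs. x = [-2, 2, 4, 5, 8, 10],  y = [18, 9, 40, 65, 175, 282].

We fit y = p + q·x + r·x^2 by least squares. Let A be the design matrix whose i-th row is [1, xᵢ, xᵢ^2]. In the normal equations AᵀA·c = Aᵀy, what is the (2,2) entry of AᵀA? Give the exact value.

Row 2 ↔ basis x, column 2 ↔ basis x, so (AᵀA)_{2,2} = Σᵢ (x)·(x) = (-2)·(-2) + (2)·(2) + (4)·(4) + (5)·(5) + (8)·(8) + (10)·(10) = 213.

213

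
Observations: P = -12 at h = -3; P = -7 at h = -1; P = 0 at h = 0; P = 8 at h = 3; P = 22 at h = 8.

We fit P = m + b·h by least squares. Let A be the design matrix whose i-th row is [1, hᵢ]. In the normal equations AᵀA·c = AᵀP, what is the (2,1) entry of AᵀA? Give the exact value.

7

Row 2 ↔ basis h, column 1 ↔ basis 1, so (AᵀA)_{2,1} = Σᵢ h = (-3)·(1) + (-1)·(1) + (0)·(1) + (3)·(1) + (8)·(1) = 7.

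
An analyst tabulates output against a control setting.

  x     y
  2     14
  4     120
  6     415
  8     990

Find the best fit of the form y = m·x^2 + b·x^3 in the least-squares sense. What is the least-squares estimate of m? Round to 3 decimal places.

m = -0.385

From the data, Σx^2·x^2 = 5664, Σx^2·x^3 = 41600, Σx^3·x^3 = 312960.
Right-hand side: Σx^2·y = 80276, Σx^3·y = 604312.
So MᵀM·[m, b]ᵀ = Mᵀy: [[5664, 41600]; [41600, 312960]]·[m, b]ᵀ = [80276, 604312]ᵀ.
Eliminating b: 312960·(row 1) − 41600·(row 2) gives 42045440·m = 312960·80276 − 41600·604312 = -16202240, so m = -6329/16424.
Then b = (604312 − 41600·(-6329/16424))/312960 = 325553/164240.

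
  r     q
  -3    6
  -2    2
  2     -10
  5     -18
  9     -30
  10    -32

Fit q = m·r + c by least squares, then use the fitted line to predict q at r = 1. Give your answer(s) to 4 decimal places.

The normal system AᵀA·[m, c]ᵀ = Aᵀq is [[223, 21]; [21, 6]]·[m, c]ᵀ = [-722, -82]ᵀ.
Eliminating c: 6·(row 1) − 21·(row 2) gives 897·m = 6·(-722) − 21·(-82) = -2610, so m = -870/299.
Then c = ((-82) − 21·(-870/299))/6 = -3124/897.
At r = 1: q̂ = (-870/299)·(1) + (-3124/897)·(1) = -5734/897.

q̂ = -6.3924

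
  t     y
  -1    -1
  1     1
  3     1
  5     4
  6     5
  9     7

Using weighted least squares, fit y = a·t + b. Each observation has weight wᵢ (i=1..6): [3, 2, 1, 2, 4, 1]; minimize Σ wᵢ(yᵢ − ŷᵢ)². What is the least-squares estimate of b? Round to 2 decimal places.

The normal equations are: 289·a + 45·b = 231;  45·a + 13·b = 35.
Δ = 289·13 − 45² = 1732.
a = (231·13 − 45·35)/1732 = 357/433; b = (289·35 − 45·231)/1732 = -70/433.

b = -0.16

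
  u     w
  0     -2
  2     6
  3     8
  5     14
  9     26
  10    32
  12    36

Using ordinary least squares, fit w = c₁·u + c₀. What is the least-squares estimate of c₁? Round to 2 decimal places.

From the data, Σu·u = 363, Σu = 41, Σ1 = 7.
Right-hand side: Σu·w = 1092, Σw = 120.
Normal equations: [[363, 41]; [41, 7]]·[c₁, c₀]ᵀ = [1092, 120]ᵀ.
Δ = 363·7 − 41² = 860.
c₁ = (1092·7 − 41·120)/860 = 681/215; c₀ = (363·120 − 41·1092)/860 = -303/215.

c₁ = 3.17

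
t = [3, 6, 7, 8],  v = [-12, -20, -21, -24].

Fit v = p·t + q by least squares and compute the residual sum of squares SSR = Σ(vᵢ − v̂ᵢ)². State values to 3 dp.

SSR = 0.964

Normal-equation sums: Σt·t = 158, Σt = 24, Σ1 = 4.
For Mᵀv: Σt·v = -495, Σv = -77.
Normal equations: [[158, 24]; [24, 4]]·[p, q]ᵀ = [-495, -77]ᵀ.
Δ = 158·4 − 24² = 56.
p = ((-495)·4 − 24·(-77))/56 = -33/14; q = (158·(-77) − 24·(-495))/56 = -143/28.
Residuals: 5/28, -3/4, 17/28, -1/28; SSR = 27/28.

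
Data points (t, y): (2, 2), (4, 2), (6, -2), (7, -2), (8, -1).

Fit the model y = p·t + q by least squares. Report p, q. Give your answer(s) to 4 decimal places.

Forming AᵀA = [[169, 27]; [27, 5]] and Aᵀy = [-22, -1]ᵀ gives AᵀA·[p, q]ᵀ = Aᵀy.
Eliminating q: 5·(row 1) − 27·(row 2) gives 116·p = 5·(-22) − 27·(-1) = -83, so p = -83/116.
Then q = ((-1) − 27·(-83/116))/5 = 425/116.

p = -0.7155, q = 3.6638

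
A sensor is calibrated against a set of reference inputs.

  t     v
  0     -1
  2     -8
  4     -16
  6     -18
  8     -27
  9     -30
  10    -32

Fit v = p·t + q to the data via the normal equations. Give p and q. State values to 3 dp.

From the data, Σt·t = 301, Σt = 39, Σ1 = 7.
And Σt·v = -994, Σv = -132.
So AᵀA·[p, q]ᵀ = Aᵀv: [[301, 39]; [39, 7]]·[p, q]ᵀ = [-994, -132]ᵀ.
det = 301·7 − 39² = 586.
p = ((-994)·7 − 39·(-132))/586 = -905/293; q = (301·(-132) − 39·(-994))/586 = -483/293.

p = -3.089, q = -1.648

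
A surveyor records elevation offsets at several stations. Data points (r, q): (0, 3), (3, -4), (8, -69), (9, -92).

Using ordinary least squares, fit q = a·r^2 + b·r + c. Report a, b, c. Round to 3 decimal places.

a = -1.385, b = 1.997, c = 2.846

Sums needed: Σr^2·r^2 = 10738, Σr^2·r = 1268, Σr^2 = 154, Σr·r = 154, Σr = 20, Σ1 = 4.
Moment sums: Σr^2·q = -11904, Σr·q = -1392, Σq = -162.
Solving the 3×3 system (Gaussian elimination) gives a = -899/649, b = 1296/649, c = 1847/649.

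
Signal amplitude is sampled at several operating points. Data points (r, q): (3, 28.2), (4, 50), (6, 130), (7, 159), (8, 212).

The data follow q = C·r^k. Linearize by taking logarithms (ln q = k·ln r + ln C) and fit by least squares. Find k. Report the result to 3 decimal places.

k = 2.079

Linearized form: ln q = k·ln r + ln C. From the 5 transformed points,
Σln r = 8.3020, Σ(ln r)² = 14.4498, Σln q = 22.5444, Σln r·ln q = 38.8156.
Normal system: [[14.4498, 8.3020]; [8.3020, 5]]·[k, ln C]ᵀ = [38.8156, 22.5444]ᵀ.
Slope k = (n·Σln r·ln q − Σln r·Σln q)/(n·Σ(ln r)² − (Σln r)²) = (5·38.8156 − 8.3020·22.5444)/3.3255 = 2.07918; ln C = (Σln q − k·Σln r)/n = 1.05660.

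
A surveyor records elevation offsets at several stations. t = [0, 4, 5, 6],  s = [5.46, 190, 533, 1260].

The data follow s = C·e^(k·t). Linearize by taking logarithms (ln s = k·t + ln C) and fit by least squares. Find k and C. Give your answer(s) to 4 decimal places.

Taking logs, ln s = k·t + ln C, so regress ln s on t.
AᵀA = [[77.0000, 15.0000]; [15.0000, 4]], rhs = [95.2139, 20.3619]ᵀ  (here Σt = 15.0000, Σ(t)² = 77.0000, Σln s = 20.3619, Σt·ln s = 95.2139).
Δ = 77.0000·4 − (15.0000)² = 83.0000; k = (95.2139·4 − 15.0000·20.3619)/83.0000 = 0.90877, ln C = (77.0000·20.3619 − 15.0000·95.2139)/83.0000 = 1.68259, so C = exp(1.68259) = 5.37946.

k = 0.9088, C = 5.3795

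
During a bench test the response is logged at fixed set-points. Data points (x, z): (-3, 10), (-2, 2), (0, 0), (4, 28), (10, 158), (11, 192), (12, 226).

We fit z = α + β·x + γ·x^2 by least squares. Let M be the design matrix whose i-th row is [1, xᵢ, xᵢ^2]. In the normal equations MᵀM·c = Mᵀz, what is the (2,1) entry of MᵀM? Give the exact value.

32

Row 2 ↔ basis x, column 1 ↔ basis 1, so (MᵀM)_{2,1} = Σᵢ x = (-3)·(1) + (-2)·(1) + (0)·(1) + (4)·(1) + (10)·(1) + (11)·(1) + (12)·(1) = 32.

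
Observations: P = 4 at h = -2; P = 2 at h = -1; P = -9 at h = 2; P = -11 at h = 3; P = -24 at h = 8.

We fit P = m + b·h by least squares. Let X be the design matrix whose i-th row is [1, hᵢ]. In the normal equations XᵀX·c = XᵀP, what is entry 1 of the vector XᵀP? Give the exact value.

-38

Entry 1 ↔ basis 1, so (XᵀP)_{1} = Σᵢ Pᵢ = (1)·(4) + (1)·(2) + (1)·(-9) + (1)·(-11) + (1)·(-24) = -38.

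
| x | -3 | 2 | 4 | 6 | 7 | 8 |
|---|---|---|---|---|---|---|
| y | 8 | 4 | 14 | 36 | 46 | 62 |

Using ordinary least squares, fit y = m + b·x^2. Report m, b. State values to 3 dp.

The normal equations are: 6·m + 178·b = 170;  178·m + 8146·b = 7830.
(Σ1 = 6, Σx^2 = 178, Σx^2·x^2 = 8146, Σy = 170, Σx^2·y = 7830.)
Eliminating b: 8146·(row 1) − 178·(row 2) gives 17192·m = 8146·170 − 178·7830 = -8920, so m = -1115/2149.
Then b = (7830 − 178·(-1115/2149))/8146 = 2090/2149.

m = -0.519, b = 0.973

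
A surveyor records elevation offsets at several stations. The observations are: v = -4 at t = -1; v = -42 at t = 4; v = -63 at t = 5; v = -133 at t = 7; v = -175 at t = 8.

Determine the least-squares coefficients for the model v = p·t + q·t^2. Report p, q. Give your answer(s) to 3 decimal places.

MᵀM·[p, q]ᵀ = Mᵀv reads: 155·p + 1043·q = -2810;  1043·p + 7379·q = -19968.
det = 155·7379 − 1043² = 55896.
p = ((-2810)·7379 − 1043·(-19968))/55896 = 45817/27948; q = (155·(-19968) − 1043·(-2810))/55896 = -82105/27948.

p = 1.639, q = -2.938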